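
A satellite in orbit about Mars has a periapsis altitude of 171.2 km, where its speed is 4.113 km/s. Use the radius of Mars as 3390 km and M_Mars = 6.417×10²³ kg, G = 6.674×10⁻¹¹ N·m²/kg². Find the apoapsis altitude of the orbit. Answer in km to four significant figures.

μ = GM = 6.674×10⁻¹¹ × 6.417×10²³ = 4.283×10¹³ m³/s².
r_p = 3390 + 171.2 = 3561.2 km = 3.561×10⁶ m.
Specific energy ε = v²/2 − μ/r = -3.568×10⁶ J/kg, so a = −μ/(2ε) = 6.002×10⁶ m.
The apsides satisfy r_p + r_a = 2a, so the apoapsis radius is 2a − r_p = 8.443×10⁶ m = 8443.1 km.
Apoapsis altitude = 8443.1 − 3390 = 5053.1 km.

apoapsis altitude ≈ 5053 km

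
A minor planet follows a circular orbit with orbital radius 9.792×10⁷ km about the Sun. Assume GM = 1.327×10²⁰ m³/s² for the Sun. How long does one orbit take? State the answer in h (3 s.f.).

r = 9.792×10⁷ km = 9.792×10¹⁰ m.
Kepler's third law: T = 2π√(r³/μ) = 2π√((9.792×10¹⁰)³ / 1.327×10²⁰).
r³/μ = 7.075×10¹² s², so T = 2π × 2.660×10⁶ = 1.671×10⁷ s.
Converting: 1.671×10⁷ s ÷ 3600 = 4642 h.

T ≈ 4640 h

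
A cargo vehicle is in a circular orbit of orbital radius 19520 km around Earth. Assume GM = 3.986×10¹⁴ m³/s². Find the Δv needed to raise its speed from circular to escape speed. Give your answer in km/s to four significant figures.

Δv ≈ 1.872 km/s

r = 19520 km = 1.952×10⁷ m.
Circular speed v_c = √(μ/r) = 4519 m/s.
Escape speed v_esc = √(2μ/r) = √2 × v_c = 6391 m/s.
Δv = v_esc − v_c = 1872 m/s = 1.872 km/s.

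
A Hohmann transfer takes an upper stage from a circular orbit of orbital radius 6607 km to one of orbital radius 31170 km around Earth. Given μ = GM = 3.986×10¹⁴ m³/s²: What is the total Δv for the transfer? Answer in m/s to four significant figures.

Δv_total ≈ 3672 m/s

r₁ = 6607 km = 6.607×10⁶ m.
r₂ = 31170 km = 3.117×10⁷ m.
Transfer ellipse a_t = (r₁ + r₂)/2 = 1.889×10⁷ m.
At r₁: circular v_c1 = √(μ/r₁) = 7767 m/s; transfer-perigee v_p = √[μ(2/r₁ − 1/a_t)] = 9978 m/s.
Δv₁ = v_p − v_c1 = 2211 m/s.
At r₂: circular v_c2 = √(μ/r₂) = 3576 m/s; transfer-apogee v_a = √[μ(2/r₂ − 1/a_t)] = 2115 m/s.
Δv₂ = v_c2 − v_a = 1461 m/s.
Total Δv = Δv₁ + Δv₂ = 3672 m/s.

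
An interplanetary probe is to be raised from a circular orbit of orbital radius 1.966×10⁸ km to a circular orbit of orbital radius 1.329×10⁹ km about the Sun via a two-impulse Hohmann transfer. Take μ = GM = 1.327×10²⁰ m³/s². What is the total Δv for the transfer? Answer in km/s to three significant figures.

Δv_total ≈ 13.2 km/s

r₁ = 1.966×10⁸ km = 1.966×10¹¹ m.
r₂ = 1.329×10⁹ km = 1.329×10¹² m.
Transfer ellipse a_t = (r₁ + r₂)/2 = 7.628×10¹¹ m.
At r₁: circular v_c1 = √(μ/r₁) = 25980 m/s; transfer-perihelion v_p = √[μ(2/r₁ − 1/a_t)] = 34290 m/s.
Δv₁ = v_p − v_c1 = 8312 m/s.
At r₂: circular v_c2 = √(μ/r₂) = 9992 m/s; transfer-aphelion v_a = √[μ(2/r₂ − 1/a_t)] = 5073 m/s.
Δv₂ = v_c2 − v_a = 4920 m/s.
Total Δv = Δv₁ + Δv₂ = 13230 m/s = 13.23 km/s.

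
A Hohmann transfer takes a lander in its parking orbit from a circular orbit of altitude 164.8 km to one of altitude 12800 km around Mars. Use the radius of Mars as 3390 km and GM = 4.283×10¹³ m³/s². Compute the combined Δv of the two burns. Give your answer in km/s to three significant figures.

Δv_total ≈ 1.62 km/s

r₁ = 3390 + 164.8 = 3554.8 km = 3.5548×10⁶ m.
r₂ = 3390 + 12800 = 16190 km = 1.6190×10⁷ m.
Transfer ellipse a_t = (r₁ + r₂)/2 = 9.872×10⁶ m.
At r₁: circular v_c1 = √(μ/r₁) = 3471 m/s; transfer-periapsis v_p = √[μ(2/r₁ − 1/a_t)] = 4445 m/s.
Δv₁ = v_p − v_c1 = 974.0 m/s.
At r₂: circular v_c2 = √(μ/r₂) = 1626 m/s; transfer-apoapsis v_a = √[μ(2/r₂ − 1/a_t)] = 976.0 m/s.
Δv₂ = v_c2 − v_a = 650.5 m/s.
Total Δv = Δv₁ + Δv₂ = 1624 m/s = 1.624 km/s.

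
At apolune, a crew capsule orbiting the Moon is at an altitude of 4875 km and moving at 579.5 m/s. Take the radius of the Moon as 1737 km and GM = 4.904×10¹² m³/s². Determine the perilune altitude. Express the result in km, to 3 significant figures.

perilune altitude ≈ 198 km

r_a = 1737 + 4875 = 6612.0 km = 6.612×10⁶ m.
Specific energy ε = v²/2 − μ/r = -5.738×10⁵ J/kg, so a = −μ/(2ε) = 4.273×10⁶ m.
The apsides satisfy r_p + r_a = 2a, so the perilune radius is 2a − r_a = 1.935×10⁶ m = 1935.0 km.
Perilune altitude = 1935.0 − 1737 = 197.95 km.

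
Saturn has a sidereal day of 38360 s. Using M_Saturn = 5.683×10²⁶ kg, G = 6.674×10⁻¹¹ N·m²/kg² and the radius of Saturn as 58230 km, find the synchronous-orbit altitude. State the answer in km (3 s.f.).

μ = GM = 6.674×10⁻¹¹ × 5.683×10²⁶ = 3.793×10¹⁶ m³/s².
A synchronous orbit has period T, so by Kepler's third law a = (μT²/4π²)^(1/3).
μT²/4π² = 3.793×10¹⁶ × (3.836×10⁴)² / 39.48 = 1.414×10²⁴ m³.
a = 1.122×10⁸ m = 1.1223×10⁵ km.
Altitude h = a − R = 1.1223×10⁵ − 58230 = 54003 km.

h_sync ≈ 54000 km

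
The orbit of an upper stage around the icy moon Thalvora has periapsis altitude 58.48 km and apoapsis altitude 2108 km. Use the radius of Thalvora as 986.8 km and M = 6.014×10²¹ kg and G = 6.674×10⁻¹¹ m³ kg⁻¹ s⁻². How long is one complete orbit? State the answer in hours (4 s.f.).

T ≈ 8.205 hours

μ = GM = 6.674×10⁻¹¹ × 6.014×10²¹ = 4.014×10¹¹ m³/s².
r_p = 986.8 + 58.48 = 1045.3 km = 1.0453×10⁶ m.
r_a = 986.8 + 2108 = 3094.8 km = 3.0948×10⁶ m.
Semi-major axis a = (r_p + r_a)/2 = (1045.3 + 3094.8)/2 = 2070.0 km = 2.070×10⁶ m.
By Kepler's third law T = 2π√(a³/μ) = 2π × 4.701×10³ = 2.954×10⁴ s.
= 8.205 hours.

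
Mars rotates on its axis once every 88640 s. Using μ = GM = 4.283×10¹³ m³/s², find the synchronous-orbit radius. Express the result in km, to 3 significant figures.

r_sync ≈ 20400 km

A synchronous orbit has period T, so by Kepler's third law a = (μT²/4π²)^(1/3).
μT²/4π² = 4.283×10¹³ × (8.864×10⁴)² / 39.48 = 8.524×10²¹ m³.
a = 2.043×10⁷ m = 20428 km.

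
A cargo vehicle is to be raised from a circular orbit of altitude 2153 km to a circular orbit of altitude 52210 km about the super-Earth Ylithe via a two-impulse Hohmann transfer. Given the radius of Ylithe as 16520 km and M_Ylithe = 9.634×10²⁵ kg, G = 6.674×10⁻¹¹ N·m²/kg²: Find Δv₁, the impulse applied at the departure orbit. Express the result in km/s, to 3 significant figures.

μ = GM = 6.674×10⁻¹¹ × 9.634×10²⁵ = 6.430×10¹⁵ m³/s².
r₁ = 16520 + 2153 = 18673 km = 1.8673×10⁷ m.
r₂ = 16520 + 52210 = 68730 km = 6.8730×10⁷ m.
Transfer ellipse a_t = (r₁ + r₂)/2 = 4.370×10⁷ m.
At r₁: circular v_c1 = √(μ/r₁) = 18560 m/s; transfer-periapsis v_p = √[μ(2/r₁ − 1/a_t)] = 23270 m/s.
Δv₁ = v_p − v_c1 = 4715 m/s.
= 4.715 km/s.

Δv ≈ 4.71 km/s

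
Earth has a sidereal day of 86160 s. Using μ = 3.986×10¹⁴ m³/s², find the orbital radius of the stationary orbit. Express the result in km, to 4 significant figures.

A synchronous orbit has period T, so by Kepler's third law a = (μT²/4π²)^(1/3).
μT²/4π² = 3.986×10¹⁴ × (8.616×10⁴)² / 39.48 = 7.495×10²² m³.
a = 4.216×10⁷ m = 42163 km.

r_sync ≈ 42160 km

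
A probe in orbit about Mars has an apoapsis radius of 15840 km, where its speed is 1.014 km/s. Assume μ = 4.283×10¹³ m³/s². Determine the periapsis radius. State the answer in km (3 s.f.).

periapsis radius ≈ 3720 km

r_a = 1.584×10⁷ m.
Specific energy ε = v²/2 − μ/r = -2.190×10⁶ J/kg, so a = −μ/(2ε) = 9.779×10⁶ m.
The apsides satisfy r_p + r_a = 2a, so the periapsis radius is 2a − r_a = 3.719×10⁶ m = 3718.7 km.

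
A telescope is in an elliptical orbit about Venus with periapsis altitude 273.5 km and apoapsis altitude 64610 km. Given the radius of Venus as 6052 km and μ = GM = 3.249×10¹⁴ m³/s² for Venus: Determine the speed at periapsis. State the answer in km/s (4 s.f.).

r_p = 6052 + 273.5 = 6325.5 km = 6.3255×10⁶ m.
r_a = 6052 + 64610 = 70662 km = 7.0662×10⁷ m.
Semi-major axis a = (r_p + r_a)/2 = 38494 km = 3.849×10⁷ m.
Vis-viva: v² = μ(2/r − 1/a) = 3.249×10¹⁴ × (3.162×10⁻⁷ − 2.598×10⁻⁸) = 9.429×10⁷ m²/s².
v = 9710 m/s = 9.710 km/s.

v ≈ 9.710 km/s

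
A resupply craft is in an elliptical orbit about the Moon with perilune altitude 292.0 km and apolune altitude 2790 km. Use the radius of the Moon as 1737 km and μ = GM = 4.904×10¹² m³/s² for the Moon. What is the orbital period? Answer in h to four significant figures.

r_p = 1737 + 292.0 = 2029.0 km = 2.0290×10⁶ m.
r_a = 1737 + 2790 = 4527.0 km = 4.5270×10⁶ m.
Semi-major axis a = (r_p + r_a)/2 = (2029.0 + 4527.0)/2 = 3278.0 km = 3.278×10⁶ m.
By Kepler's third law T = 2π√(a³/μ) = 2π × 2.680×10³ = 1.684×10⁴ s.
= 4.678 h.

T ≈ 4.678 h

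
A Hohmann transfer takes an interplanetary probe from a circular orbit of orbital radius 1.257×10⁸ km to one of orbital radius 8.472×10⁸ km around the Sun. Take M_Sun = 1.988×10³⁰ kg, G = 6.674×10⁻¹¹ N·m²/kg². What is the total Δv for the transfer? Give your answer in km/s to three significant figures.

Δv_total ≈ 16.5 km/s

μ = GM = 6.674×10⁻¹¹ × 1.988×10³⁰ = 1.327×10²⁰ m³/s².
r₁ = 1.257×10⁸ km = 1.257×10¹¹ m.
r₂ = 8.472×10⁸ km = 8.472×10¹¹ m.
Transfer ellipse a_t = (r₁ + r₂)/2 = 4.864×10¹¹ m.
At r₁: circular v_c1 = √(μ/r₁) = 32490 m/s; transfer-perihelion v_p = √[μ(2/r₁ − 1/a_t)] = 42880 m/s.
Δv₁ = v_p − v_c1 = 10390 m/s.
At r₂: circular v_c2 = √(μ/r₂) = 12510 m/s; transfer-aphelion v_a = √[μ(2/r₂ − 1/a_t)] = 6361 m/s.
Δv₂ = v_c2 − v_a = 6153 m/s.
Total Δv = Δv₁ + Δv₂ = 16540 m/s = 16.54 km/s.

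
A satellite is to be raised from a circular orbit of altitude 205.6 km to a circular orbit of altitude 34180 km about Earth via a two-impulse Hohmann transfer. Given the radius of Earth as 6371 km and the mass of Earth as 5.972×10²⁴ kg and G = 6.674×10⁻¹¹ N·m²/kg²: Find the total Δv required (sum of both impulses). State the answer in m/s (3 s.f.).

Δv_total ≈ 3910 m/s

μ = GM = 6.674×10⁻¹¹ × 5.972×10²⁴ = 3.986×10¹⁴ m³/s².
r₁ = 6371 + 205.6 = 6576.6 km = 6.5766×10⁶ m.
r₂ = 6371 + 34180 = 40551 km = 4.0551×10⁷ m.
Transfer ellipse a_t = (r₁ + r₂)/2 = 2.356×10⁷ m.
At r₁: circular v_c1 = √(μ/r₁) = 7785 m/s; transfer-perigee v_p = √[μ(2/r₁ − 1/a_t)] = 10210 m/s.
Δv₁ = v_p − v_c1 = 2428 m/s.
At r₂: circular v_c2 = √(μ/r₂) = 3135 m/s; transfer-apogee v_a = √[μ(2/r₂ − 1/a_t)] = 1656 m/s.
Δv₂ = v_c2 − v_a = 1479 m/s.
Total Δv = Δv₁ + Δv₂ = 3906 m/s.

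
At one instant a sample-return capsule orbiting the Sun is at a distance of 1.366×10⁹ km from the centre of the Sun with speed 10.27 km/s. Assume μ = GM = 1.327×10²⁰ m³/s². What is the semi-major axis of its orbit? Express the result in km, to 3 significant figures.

r = 1.366×10¹² m.
Vis-viva rearranged: 1/a = 2/r − v²/μ = 1.464×10⁻¹² − 7.948×10⁻¹³ = 6.693×10⁻¹³ m⁻¹.
a = 1.494×10¹² m = 1.4941×10⁹ km.

a ≈ 1.49×10⁹ km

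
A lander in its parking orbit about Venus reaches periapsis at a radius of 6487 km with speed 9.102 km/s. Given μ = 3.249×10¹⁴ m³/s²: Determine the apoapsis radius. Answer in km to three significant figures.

apoapsis radius ≈ 31000 km

r_p = 6.487×10⁶ m.
Specific energy ε = v²/2 − μ/r = -8.662×10⁶ J/kg, so a = −μ/(2ε) = 1.876×10⁷ m.
The apsides satisfy r_p + r_a = 2a, so the apoapsis radius is 2a − r_p = 3.102×10⁷ m = 31023 km.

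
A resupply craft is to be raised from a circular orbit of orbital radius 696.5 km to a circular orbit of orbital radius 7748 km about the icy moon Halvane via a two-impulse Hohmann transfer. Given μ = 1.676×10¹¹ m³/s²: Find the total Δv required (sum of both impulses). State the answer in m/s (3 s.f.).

Δv_total ≈ 261 m/s

r₁ = 696.5 km = 6.965×10⁵ m.
r₂ = 7748 km = 7.748×10⁶ m.
Transfer ellipse a_t = (r₁ + r₂)/2 = 4.222×10⁶ m.
At r₁: circular v_c1 = √(μ/r₁) = 490.5 m/s; transfer-periapsis v_p = √[μ(2/r₁ − 1/a_t)] = 664.5 m/s.
Δv₁ = v_p − v_c1 = 174.0 m/s.
At r₂: circular v_c2 = √(μ/r₂) = 147.1 m/s; transfer-apoapsis v_a = √[μ(2/r₂ − 1/a_t)] = 59.74 m/s.
Δv₂ = v_c2 − v_a = 87.34 m/s.
Total Δv = Δv₁ + Δv₂ = 261.3 m/s.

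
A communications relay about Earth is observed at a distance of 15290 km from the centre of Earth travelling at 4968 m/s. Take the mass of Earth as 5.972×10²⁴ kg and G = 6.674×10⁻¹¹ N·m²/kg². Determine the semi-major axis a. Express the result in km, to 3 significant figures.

μ = GM = 6.674×10⁻¹¹ × 5.972×10²⁴ = 3.986×10¹⁴ m³/s².
r = 1.529×10⁷ m.
Specific orbital energy ε = v²/2 − μ/r = (4968)²/2 − 3.986×10¹⁴/1.529×10⁷ = -1.373×10⁷ J/kg.
Since ε = −μ/(2a), a = −μ/(2ε) = 1.452×10⁷ m = 14518 km.

a ≈ 14500 km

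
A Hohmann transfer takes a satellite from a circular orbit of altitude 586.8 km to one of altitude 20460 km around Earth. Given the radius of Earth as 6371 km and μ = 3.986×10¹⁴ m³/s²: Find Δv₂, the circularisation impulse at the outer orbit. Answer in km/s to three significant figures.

r₁ = 6371 + 586.8 = 6957.8 km = 6.9578×10⁶ m.
r₂ = 6371 + 20460 = 26831 km = 2.6831×10⁷ m.
Transfer ellipse a_t = (r₁ + r₂)/2 = 1.689×10⁷ m.
At r₁: circular v_c1 = √(μ/r₁) = 7569 m/s; transfer-perigee v_p = √[μ(2/r₁ − 1/a_t)] = 9538 m/s.
At r₂: circular v_c2 = √(μ/r₂) = 3854 m/s; transfer-apogee v_a = √[μ(2/r₂ − 1/a_t)] = 2474 m/s.
Δv₂ = v_c2 − v_a = 1381 m/s.
= 1.381 km/s.

Δv ≈ 1.38 km/s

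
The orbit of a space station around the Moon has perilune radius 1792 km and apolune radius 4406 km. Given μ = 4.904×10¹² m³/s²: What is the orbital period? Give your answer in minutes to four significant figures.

T ≈ 258.0 minutes

Semi-major axis a = (r_p + r_a)/2 = (1792.0 + 4406.0)/2 = 3099.0 km = 3.099×10⁶ m.
By Kepler's third law T = 2π√(a³/μ) = 2π × 2.464×10³ = 1.548×10⁴ s.
= 258.0 minutes.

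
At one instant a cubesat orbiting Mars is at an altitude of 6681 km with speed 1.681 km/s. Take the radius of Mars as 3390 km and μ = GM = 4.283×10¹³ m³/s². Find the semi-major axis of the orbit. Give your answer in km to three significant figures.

r = 3390 + 6681 = 10071 km = 1.007×10⁷ m.
Specific orbital energy ε = v²/2 − μ/r = (1681)²/2 − 4.283×10¹³/1.007×10⁷ = -2.840×10⁶ J/kg.
Since ε = −μ/(2a), a = −μ/(2ε) = 7.541×10⁶ m = 7540.7 km.

a ≈ 7540 km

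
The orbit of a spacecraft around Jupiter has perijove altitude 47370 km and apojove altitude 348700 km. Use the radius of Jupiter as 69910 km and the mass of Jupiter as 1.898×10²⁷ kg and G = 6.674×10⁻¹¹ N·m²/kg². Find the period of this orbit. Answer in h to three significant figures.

μ = GM = 6.674×10⁻¹¹ × 1.898×10²⁷ = 1.267×10¹⁷ m³/s².
r_p = 69910 + 47370 = 117280 km = 1.1728×10⁸ m.
r_a = 69910 + 348700 = 418610 km = 4.1861×10⁸ m.
Semi-major axis a = (r_p + r_a)/2 = (1.1728×10⁵ + 4.1861×10⁵)/2 = 2.6794×10⁵ km = 2.679×10⁸ m.
By Kepler's third law T = 2π√(a³/μ) = 2π × 1.232×10⁴ = 7.743×10⁴ s.
= 21.51 h.

T ≈ 21.5 h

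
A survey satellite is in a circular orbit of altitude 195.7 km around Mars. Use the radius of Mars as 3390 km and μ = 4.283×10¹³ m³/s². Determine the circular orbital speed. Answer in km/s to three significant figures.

r = 3390 + 195.7 = 3585.7 km = 3.5857×10⁶ m.
For a circular orbit v = √(μ/r) = √(4.283×10¹³ / 3.586×10⁶) = √(1.194×10⁷) = 3456 m/s.
That is 3.456 km/s.

v ≈ 3.46 km/s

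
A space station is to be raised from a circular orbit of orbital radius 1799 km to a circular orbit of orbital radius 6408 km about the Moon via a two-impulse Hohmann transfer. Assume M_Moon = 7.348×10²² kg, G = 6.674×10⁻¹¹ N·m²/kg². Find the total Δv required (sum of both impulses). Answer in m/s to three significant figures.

Δv_total ≈ 708 m/s

μ = GM = 6.674×10⁻¹¹ × 7.348×10²² = 4.904×10¹² m³/s².
r₁ = 1799 km = 1.799×10⁶ m.
r₂ = 6408 km = 6.408×10⁶ m.
Transfer ellipse a_t = (r₁ + r₂)/2 = 4.104×10⁶ m.
At r₁: circular v_c1 = √(μ/r₁) = 1651 m/s; transfer-perilune v_p = √[μ(2/r₁ − 1/a_t)] = 2063 m/s.
Δv₁ = v_p − v_c1 = 412.2 m/s.
At r₂: circular v_c2 = √(μ/r₂) = 874.8 m/s; transfer-apolune v_a = √[μ(2/r₂ − 1/a_t)] = 579.2 m/s.
Δv₂ = v_c2 − v_a = 295.6 m/s.
Total Δv = Δv₁ + Δv₂ = 707.7 m/s.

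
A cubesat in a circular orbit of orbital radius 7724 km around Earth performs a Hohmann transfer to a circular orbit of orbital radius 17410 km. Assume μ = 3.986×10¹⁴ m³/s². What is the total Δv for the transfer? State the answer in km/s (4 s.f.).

r₁ = 7724 km = 7.724×10⁶ m.
r₂ = 17410 km = 1.741×10⁷ m.
Transfer ellipse a_t = (r₁ + r₂)/2 = 1.257×10⁷ m.
At r₁: circular v_c1 = √(μ/r₁) = 7184 m/s; transfer-perigee v_p = √[μ(2/r₁ − 1/a_t)] = 8455 m/s.
Δv₁ = v_p − v_c1 = 1272 m/s.
At r₂: circular v_c2 = √(μ/r₂) = 4785 m/s; transfer-apogee v_a = √[μ(2/r₂ − 1/a_t)] = 3751 m/s.
Δv₂ = v_c2 − v_a = 1034 m/s.
Total Δv = Δv₁ + Δv₂ = 2305 m/s = 2.305 km/s.

Δv_total ≈ 2.305 km/s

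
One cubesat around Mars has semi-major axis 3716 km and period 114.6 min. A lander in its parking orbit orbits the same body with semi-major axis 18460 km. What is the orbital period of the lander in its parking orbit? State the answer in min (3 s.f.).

T₂ ≈ 1270 min

Kepler's third law: T² ∝ a³, so T₂ = T₁ (a₂/a₁)^(3/2).
a₂/a₁ = 4.968, (a₂/a₁)^(3/2) = 11.07.
T₂ = 114.6 × 11.07 = 1269 min.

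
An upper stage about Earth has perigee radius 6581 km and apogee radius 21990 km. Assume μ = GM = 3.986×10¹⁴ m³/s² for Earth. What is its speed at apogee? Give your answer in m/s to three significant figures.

v ≈ 2890 m/s

Semi-major axis a = (r_p + r_a)/2 = 14286 km = 1.429×10⁷ m.
Vis-viva: v² = μ(2/r − 1/a) = 3.986×10¹⁴ × (9.095×10⁻⁸ − 7.000×10⁻⁸) = 8.350×10⁶ m²/s².
v = 2890 m/s.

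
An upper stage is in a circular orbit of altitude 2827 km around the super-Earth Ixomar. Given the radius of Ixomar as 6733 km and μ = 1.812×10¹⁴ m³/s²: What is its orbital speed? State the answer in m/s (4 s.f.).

r = 6733 + 2827 = 9560.0 km = 9.5600×10⁶ m.
For a circular orbit v = √(μ/r) = √(1.812×10¹⁴ / 9.560×10⁶) = √(1.895×10⁷) = 4354 m/s.

v ≈ 4354 m/s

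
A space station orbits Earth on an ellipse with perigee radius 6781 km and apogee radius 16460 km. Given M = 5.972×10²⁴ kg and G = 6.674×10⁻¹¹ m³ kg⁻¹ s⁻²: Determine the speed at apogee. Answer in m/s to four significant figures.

μ = GM = 6.674×10⁻¹¹ × 5.972×10²⁴ = 3.986×10¹⁴ m³/s².
Semi-major axis a = (r_p + r_a)/2 = 11620 km = 1.162×10⁷ m.
Vis-viva: v² = μ(2/r − 1/a) = 3.986×10¹⁴ × (1.215×10⁻⁷ − 8.605×10⁻⁸) = 1.413×10⁷ m²/s².
v = 3759 m/s.

v ≈ 3759 m/s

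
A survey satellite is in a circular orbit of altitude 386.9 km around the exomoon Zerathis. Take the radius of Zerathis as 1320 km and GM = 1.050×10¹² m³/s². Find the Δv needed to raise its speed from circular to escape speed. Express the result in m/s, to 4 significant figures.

r = 1320 + 386.9 = 1706.9 km = 1.7069×10⁶ m.
Circular speed v_c = √(μ/r) = 784.3 m/s.
Escape speed v_esc = √(2μ/r) = √2 × v_c = 1109 m/s.
Δv = v_esc − v_c = 324.9 m/s.

Δv ≈ 324.9 m/s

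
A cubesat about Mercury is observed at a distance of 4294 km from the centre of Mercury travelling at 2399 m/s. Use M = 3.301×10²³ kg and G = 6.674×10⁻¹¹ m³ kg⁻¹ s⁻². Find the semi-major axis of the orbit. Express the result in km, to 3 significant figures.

a ≈ 4890 km

μ = GM = 6.674×10⁻¹¹ × 3.301×10²³ = 2.203×10¹³ m³/s².
r = 4.294×10⁶ m.
Specific orbital energy ε = v²/2 − μ/r = (2399)²/2 − 2.203×10¹³/4.294×10⁶ = -2.253×10⁶ J/kg.
Since ε = −μ/(2a), a = −μ/(2ε) = 4.889×10⁶ m = 4889.2 km.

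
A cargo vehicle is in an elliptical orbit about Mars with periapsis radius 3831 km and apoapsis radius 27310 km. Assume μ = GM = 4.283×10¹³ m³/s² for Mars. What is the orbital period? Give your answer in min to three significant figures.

T ≈ 983 min

Semi-major axis a = (r_p + r_a)/2 = (3831.0 + 27310)/2 = 15570 km = 1.557×10⁷ m.
By Kepler's third law T = 2π√(a³/μ) = 2π × 9.388×10³ = 5.899×10⁴ s.
= 983.1 min.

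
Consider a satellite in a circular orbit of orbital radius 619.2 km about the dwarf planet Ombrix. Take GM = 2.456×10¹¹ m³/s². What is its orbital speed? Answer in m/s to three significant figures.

v ≈ 630 m/s

r = 619.2 km = 6.192×10⁵ m.
For a circular orbit v = √(μ/r) = √(2.456×10¹¹ / 6.192×10⁵) = √(3.966×10⁵) = 629.8 m/s.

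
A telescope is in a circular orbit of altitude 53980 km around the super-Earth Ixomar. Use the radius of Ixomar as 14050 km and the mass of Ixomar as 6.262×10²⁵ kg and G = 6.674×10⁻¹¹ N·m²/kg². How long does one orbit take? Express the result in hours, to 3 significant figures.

T ≈ 15.1 hours

μ = GM = 6.674×10⁻¹¹ × 6.262×10²⁵ = 4.179×10¹⁵ m³/s².
r = 14050 + 53980 = 68030 km = 6.8030×10⁷ m.
Kepler's third law: T = 2π√(r³/μ) = 2π√((6.803×10⁷)³ / 4.179×10¹⁵).
r³/μ = 7.534×10⁷ s², so T = 2π × 8.680×10³ = 5.454×10⁴ s.
Converting: 5.454×10⁴ s ÷ 3600 = 15.15 hours.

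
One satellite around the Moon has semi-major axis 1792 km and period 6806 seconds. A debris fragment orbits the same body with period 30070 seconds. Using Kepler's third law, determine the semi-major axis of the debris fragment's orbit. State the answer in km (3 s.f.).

Kepler's third law: a³ ∝ T², so a₂ = a₁ (T₂/T₁)^(2/3).
T₂/T₁ = 4.418, (T₂/T₁)^(2/3) = 2.693.
a₂ = 1792 × 2.693 = 4825 km.

a₂ ≈ 4830 km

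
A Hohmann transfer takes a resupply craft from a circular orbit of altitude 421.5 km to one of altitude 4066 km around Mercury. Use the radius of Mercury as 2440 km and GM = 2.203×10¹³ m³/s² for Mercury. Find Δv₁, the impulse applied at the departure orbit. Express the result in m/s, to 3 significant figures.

r₁ = 2440 + 421.5 = 2861.5 km = 2.8615×10⁶ m.
r₂ = 2440 + 4066 = 6506.0 km = 6.5060×10⁶ m.
Transfer ellipse a_t = (r₁ + r₂)/2 = 4.684×10⁶ m.
At r₁: circular v_c1 = √(μ/r₁) = 2775 m/s; transfer-periherm v_p = √[μ(2/r₁ − 1/a_t)] = 3270 m/s.
Δv₁ = v_p − v_c1 = 495.5 m/s.

Δv ≈ 496 m/s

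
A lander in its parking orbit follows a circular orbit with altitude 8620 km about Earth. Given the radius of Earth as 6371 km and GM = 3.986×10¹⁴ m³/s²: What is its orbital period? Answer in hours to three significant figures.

T ≈ 5.07 hours

r = 6371 + 8620 = 14991 km = 1.4991×10⁷ m.
Kepler's third law: T = 2π√(r³/μ) = 2π√((1.499×10⁷)³ / 3.986×10¹⁴).
r³/μ = 8.452×10⁶ s², so T = 2π × 2.907×10³ = 1.827×10⁴ s.
Converting: 1.827×10⁴ s ÷ 3600 = 5.074 hours.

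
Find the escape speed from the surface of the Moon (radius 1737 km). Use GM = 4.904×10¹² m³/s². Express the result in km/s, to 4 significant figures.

r = R = 1.737×10⁶ m.
Escape speed v_esc = √(2μ/r) = √(2 × 4.904×10¹² / 1.737×10⁶) = √(5.647×10⁶) = 2376 m/s.
= 2.376 km/s.

v_esc ≈ 2.376 km/s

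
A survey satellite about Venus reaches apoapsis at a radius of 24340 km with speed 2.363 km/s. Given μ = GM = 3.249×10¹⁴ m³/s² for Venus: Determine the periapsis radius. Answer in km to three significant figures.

r_a = 2.434×10⁷ m.
Specific energy ε = v²/2 − μ/r = -1.056×10⁷ J/kg, so a = −μ/(2ε) = 1.539×10⁷ m.
The apsides satisfy r_p + r_a = 2a, so the periapsis radius is 2a − r_a = 6.437×10⁶ m = 6437.2 km.

periapsis radius ≈ 6440 km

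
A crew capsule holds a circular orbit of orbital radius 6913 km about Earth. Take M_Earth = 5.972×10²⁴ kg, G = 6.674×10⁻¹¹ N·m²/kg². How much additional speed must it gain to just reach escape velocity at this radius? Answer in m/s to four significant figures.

Δv ≈ 3145 m/s

μ = GM = 6.674×10⁻¹¹ × 5.972×10²⁴ = 3.986×10¹⁴ m³/s².
r = 6913 km = 6.913×10⁶ m.
Circular speed v_c = √(μ/r) = 7593 m/s.
Escape speed v_esc = √(2μ/r) = √2 × v_c = 10740 m/s.
Δv = v_esc − v_c = 3145 m/s.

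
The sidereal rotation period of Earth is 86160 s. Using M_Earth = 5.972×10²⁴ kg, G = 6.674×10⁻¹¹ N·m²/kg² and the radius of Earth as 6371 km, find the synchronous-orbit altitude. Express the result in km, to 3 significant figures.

h_sync ≈ 35800 km

μ = GM = 6.674×10⁻¹¹ × 5.972×10²⁴ = 3.986×10¹⁴ m³/s².
A synchronous orbit has period T, so by Kepler's third law a = (μT²/4π²)^(1/3).
μT²/4π² = 3.986×10¹⁴ × (8.616×10⁴)² / 39.48 = 7.495×10²² m³.
a = 4.216×10⁷ m = 42162 km.
Altitude h = a − R = 42162 − 6371 = 35791 km.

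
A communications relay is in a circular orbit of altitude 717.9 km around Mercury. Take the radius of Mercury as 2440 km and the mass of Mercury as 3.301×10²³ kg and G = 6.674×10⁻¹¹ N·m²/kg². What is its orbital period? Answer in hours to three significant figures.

T ≈ 2.09 hours

μ = GM = 6.674×10⁻¹¹ × 3.301×10²³ = 2.203×10¹³ m³/s².
r = 2440 + 717.9 = 3157.9 km = 3.1579×10⁶ m.
Kepler's third law: T = 2π√(r³/μ) = 2π√((3.158×10⁶)³ / 2.203×10¹³).
r³/μ = 1.429×10⁶ s², so T = 2π × 1.196×10³ = 7.512×10³ s.
Converting: 7.512×10³ s ÷ 3600 = 2.087 hours.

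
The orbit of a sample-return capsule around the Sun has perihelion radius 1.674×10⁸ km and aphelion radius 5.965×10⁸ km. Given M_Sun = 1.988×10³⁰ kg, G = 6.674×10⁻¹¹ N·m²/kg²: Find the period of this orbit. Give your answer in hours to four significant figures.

T ≈ 35770 hours

μ = GM = 6.674×10⁻¹¹ × 1.988×10³⁰ = 1.327×10²⁰ m³/s².
Semi-major axis a = (r_p + r_a)/2 = (1.6740×10⁸ + 5.9650×10⁸)/2 = 3.8195×10⁸ km = 3.820×10¹¹ m.
By Kepler's third law T = 2π√(a³/μ) = 2π × 2.049×10⁷ = 1.288×10⁸ s.
= 35770 hours.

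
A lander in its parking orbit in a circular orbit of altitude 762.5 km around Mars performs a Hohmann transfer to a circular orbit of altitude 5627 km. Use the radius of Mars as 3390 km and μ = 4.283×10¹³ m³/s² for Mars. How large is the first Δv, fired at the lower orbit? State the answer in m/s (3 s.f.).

Δv ≈ 547 m/s

r₁ = 3390 + 762.5 = 4152.5 km = 4.1525×10⁶ m.
r₂ = 3390 + 5627 = 9017.0 km = 9.0170×10⁶ m.
Transfer ellipse a_t = (r₁ + r₂)/2 = 6.585×10⁶ m.
At r₁: circular v_c1 = √(μ/r₁) = 3212 m/s; transfer-periapsis v_p = √[μ(2/r₁ − 1/a_t)] = 3758 m/s.
Δv₁ = v_p − v_c1 = 546.6 m/s.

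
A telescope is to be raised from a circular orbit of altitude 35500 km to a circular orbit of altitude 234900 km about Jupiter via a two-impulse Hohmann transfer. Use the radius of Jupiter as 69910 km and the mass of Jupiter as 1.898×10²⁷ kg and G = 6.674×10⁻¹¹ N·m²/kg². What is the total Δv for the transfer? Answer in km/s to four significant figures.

Δv_total ≈ 13.37 km/s

μ = GM = 6.674×10⁻¹¹ × 1.898×10²⁷ = 1.267×10¹⁷ m³/s².
r₁ = 69910 + 35500 = 105410 km = 1.0541×10⁸ m.
r₂ = 69910 + 234900 = 304810 km = 3.0481×10⁸ m.
Transfer ellipse a_t = (r₁ + r₂)/2 = 2.051×10⁸ m.
At r₁: circular v_c1 = √(μ/r₁) = 34670 m/s; transfer-perijove v_p = √[μ(2/r₁ − 1/a_t)] = 42260 m/s.
Δv₁ = v_p − v_c1 = 7593 m/s.
At r₂: circular v_c2 = √(μ/r₂) = 20390 m/s; transfer-apojove v_a = √[μ(2/r₂ − 1/a_t)] = 14610 m/s.
Δv₂ = v_c2 − v_a = 5772 m/s.
Total Δv = Δv₁ + Δv₂ = 13370 m/s = 13.37 km/s.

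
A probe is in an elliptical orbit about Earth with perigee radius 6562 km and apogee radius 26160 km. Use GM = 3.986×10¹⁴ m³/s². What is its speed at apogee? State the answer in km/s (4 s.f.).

v ≈ 2.472 km/s

Semi-major axis a = (r_p + r_a)/2 = 16361 km = 1.636×10⁷ m.
Vis-viva: v² = μ(2/r − 1/a) = 3.986×10¹⁴ × (7.645×10⁻⁸ − 6.112×10⁻⁸) = 6.111×10⁶ m²/s².
v = 2472 m/s = 2.472 km/s.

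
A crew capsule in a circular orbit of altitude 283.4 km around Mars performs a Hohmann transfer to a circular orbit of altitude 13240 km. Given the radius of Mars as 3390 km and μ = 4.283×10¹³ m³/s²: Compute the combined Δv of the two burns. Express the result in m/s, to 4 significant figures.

r₁ = 3390 + 283.4 = 3673.4 km = 3.6734×10⁶ m.
r₂ = 3390 + 13240 = 16630 km = 1.6630×10⁷ m.
Transfer ellipse a_t = (r₁ + r₂)/2 = 1.015×10⁷ m.
At r₁: circular v_c1 = √(μ/r₁) = 3415 m/s; transfer-periapsis v_p = √[μ(2/r₁ − 1/a_t)] = 4370 m/s.
Δv₁ = v_p − v_c1 = 955.8 m/s.
At r₂: circular v_c2 = √(μ/r₂) = 1605 m/s; transfer-apoapsis v_a = √[μ(2/r₂ − 1/a_t)] = 965.4 m/s.
Δv₂ = v_c2 − v_a = 639.5 m/s.
Total Δv = Δv₁ + Δv₂ = 1595 m/s.

Δv_total ≈ 1595 m/s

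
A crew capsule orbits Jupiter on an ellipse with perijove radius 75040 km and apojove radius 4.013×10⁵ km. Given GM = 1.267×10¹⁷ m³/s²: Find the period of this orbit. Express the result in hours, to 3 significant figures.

Semi-major axis a = (r_p + r_a)/2 = (75040 + 4.0130×10⁵)/2 = 2.3817×10⁵ km = 2.382×10⁸ m.
By Kepler's third law T = 2π√(a³/μ) = 2π × 1.033×10⁴ = 6.488×10⁴ s.
= 18.02 hours.

T ≈ 18.0 hours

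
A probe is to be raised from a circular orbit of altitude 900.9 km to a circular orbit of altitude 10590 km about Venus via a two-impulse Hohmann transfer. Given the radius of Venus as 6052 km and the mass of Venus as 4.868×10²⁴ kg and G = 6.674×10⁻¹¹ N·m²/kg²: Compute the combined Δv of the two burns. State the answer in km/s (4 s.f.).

Δv_total ≈ 2.310 km/s

μ = GM = 6.674×10⁻¹¹ × 4.868×10²⁴ = 3.249×10¹⁴ m³/s².
r₁ = 6052 + 900.9 = 6952.9 km = 6.9529×10⁶ m.
r₂ = 6052 + 10590 = 16642 km = 1.6642×10⁷ m.
Transfer ellipse a_t = (r₁ + r₂)/2 = 1.180×10⁷ m.
At r₁: circular v_c1 = √(μ/r₁) = 6836 m/s; transfer-periapsis v_p = √[μ(2/r₁ − 1/a_t)] = 8119 m/s.
Δv₁ = v_p − v_c1 = 1283 m/s.
At r₂: circular v_c2 = √(μ/r₂) = 4418 m/s; transfer-apoapsis v_a = √[μ(2/r₂ − 1/a_t)] = 3392 m/s.
Δv₂ = v_c2 − v_a = 1026 m/s.
Total Δv = Δv₁ + Δv₂ = 2310 m/s = 2.310 km/s.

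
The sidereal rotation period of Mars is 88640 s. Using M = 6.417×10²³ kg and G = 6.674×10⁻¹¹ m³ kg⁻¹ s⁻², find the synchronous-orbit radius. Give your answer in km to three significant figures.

μ = GM = 6.674×10⁻¹¹ × 6.417×10²³ = 4.283×10¹³ m³/s².
A synchronous orbit has period T, so by Kepler's third law a = (μT²/4π²)^(1/3).
μT²/4π² = 4.283×10¹³ × (8.864×10⁴)² / 39.48 = 8.524×10²¹ m³.
a = 2.043×10⁷ m = 20427 km.

r_sync ≈ 20400 km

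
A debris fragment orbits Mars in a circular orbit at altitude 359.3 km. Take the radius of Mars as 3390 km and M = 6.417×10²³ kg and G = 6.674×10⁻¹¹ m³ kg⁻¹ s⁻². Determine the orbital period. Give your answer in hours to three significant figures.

T ≈ 1.94 hours

μ = GM = 6.674×10⁻¹¹ × 6.417×10²³ = 4.283×10¹³ m³/s².
r = 3390 + 359.3 = 3749.3 km = 3.7493×10⁶ m.
Kepler's third law: T = 2π√(r³/μ) = 2π√((3.749×10⁶)³ / 4.283×10¹³).
r³/μ = 1.231×10⁶ s², so T = 2π × 1.109×10³ = 6.970×10³ s.
Converting: 6.970×10³ s ÷ 3600 = 1.936 hours.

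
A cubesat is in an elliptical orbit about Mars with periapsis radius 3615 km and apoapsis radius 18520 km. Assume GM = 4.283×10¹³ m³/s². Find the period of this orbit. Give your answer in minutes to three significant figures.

T ≈ 589 minutes

Semi-major axis a = (r_p + r_a)/2 = (3615.0 + 18520)/2 = 11068 km = 1.107×10⁷ m.
By Kepler's third law T = 2π√(a³/μ) = 2π × 5.626×10³ = 3.535×10⁴ s.
= 589.2 minutes.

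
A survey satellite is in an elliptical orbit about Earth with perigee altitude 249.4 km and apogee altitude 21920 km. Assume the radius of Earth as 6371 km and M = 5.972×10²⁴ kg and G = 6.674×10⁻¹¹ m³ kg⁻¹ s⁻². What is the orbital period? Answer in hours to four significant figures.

T ≈ 6.376 hours

μ = GM = 6.674×10⁻¹¹ × 5.972×10²⁴ = 3.986×10¹⁴ m³/s².
r_p = 6371 + 249.4 = 6620.4 km = 6.6204×10⁶ m.
r_a = 6371 + 21920 = 28291 km = 2.8291×10⁷ m.
Semi-major axis a = (r_p + r_a)/2 = (6620.4 + 28291)/2 = 17456 km = 1.746×10⁷ m.
By Kepler's third law T = 2π√(a³/μ) = 2π × 3.653×10³ = 2.295×10⁴ s.
= 6.376 hours.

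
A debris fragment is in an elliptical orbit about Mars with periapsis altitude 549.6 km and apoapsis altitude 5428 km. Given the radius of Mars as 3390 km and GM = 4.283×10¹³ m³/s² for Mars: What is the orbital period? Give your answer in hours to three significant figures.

r_p = 3390 + 549.6 = 3939.6 km = 3.9396×10⁶ m.
r_a = 3390 + 5428 = 8818.0 km = 8.8180×10⁶ m.
Semi-major axis a = (r_p + r_a)/2 = (3939.6 + 8818.0)/2 = 6378.8 km = 6.379×10⁶ m.
By Kepler's third law T = 2π√(a³/μ) = 2π × 2.462×10³ = 1.547×10⁴ s.
= 4.296 hours.

T ≈ 4.30 hours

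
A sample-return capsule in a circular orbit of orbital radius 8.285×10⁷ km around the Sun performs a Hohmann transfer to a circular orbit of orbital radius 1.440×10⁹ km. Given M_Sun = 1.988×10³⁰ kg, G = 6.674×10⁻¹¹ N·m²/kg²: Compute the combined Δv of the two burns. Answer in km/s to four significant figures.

Δv_total ≈ 21.45 km/s

μ = GM = 6.674×10⁻¹¹ × 1.988×10³⁰ = 1.327×10²⁰ m³/s².
r₁ = 8.285×10⁷ km = 8.285×10¹⁰ m.
r₂ = 1.440×10⁹ km = 1.440×10¹² m.
Transfer ellipse a_t = (r₁ + r₂)/2 = 7.614×10¹¹ m.
At r₁: circular v_c1 = √(μ/r₁) = 40020 m/s; transfer-perihelion v_p = √[μ(2/r₁ − 1/a_t)] = 55030 m/s.
Δv₁ = v_p − v_c1 = 15010 m/s.
At r₂: circular v_c2 = √(μ/r₂) = 9599 m/s; transfer-aphelion v_a = √[μ(2/r₂ − 1/a_t)] = 3166 m/s.
Δv₂ = v_c2 − v_a = 6433 m/s.
Total Δv = Δv₁ + Δv₂ = 21450 m/s = 21.45 km/s.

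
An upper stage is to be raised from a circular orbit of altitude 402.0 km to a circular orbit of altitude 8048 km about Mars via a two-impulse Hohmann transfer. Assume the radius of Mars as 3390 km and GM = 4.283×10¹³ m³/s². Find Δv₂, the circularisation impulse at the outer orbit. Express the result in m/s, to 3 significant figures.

r₁ = 3390 + 402.0 = 3792.0 km = 3.7920×10⁶ m.
r₂ = 3390 + 8048 = 11438 km = 1.1438×10⁷ m.
Transfer ellipse a_t = (r₁ + r₂)/2 = 7.615×10⁶ m.
At r₁: circular v_c1 = √(μ/r₁) = 3361 m/s; transfer-periapsis v_p = √[μ(2/r₁ − 1/a_t)] = 4119 m/s.
At r₂: circular v_c2 = √(μ/r₂) = 1935 m/s; transfer-apoapsis v_a = √[μ(2/r₂ − 1/a_t)] = 1366 m/s.
Δv₂ = v_c2 − v_a = 569.6 m/s.

Δv ≈ 570 m/s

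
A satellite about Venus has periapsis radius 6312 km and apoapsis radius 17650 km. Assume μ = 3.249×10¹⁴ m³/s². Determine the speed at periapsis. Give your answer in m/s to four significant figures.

v ≈ 8708 m/s

Semi-major axis a = (r_p + r_a)/2 = 11981 km = 1.198×10⁷ m.
Vis-viva: v² = μ(2/r − 1/a) = 3.249×10¹⁴ × (3.169×10⁻⁷ − 8.347×10⁻⁸) = 7.583×10⁷ m²/s².
v = 8708 m/s.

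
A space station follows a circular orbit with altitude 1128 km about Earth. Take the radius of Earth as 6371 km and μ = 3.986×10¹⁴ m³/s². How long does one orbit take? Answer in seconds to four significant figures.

T ≈ 6463 seconds

r = 6371 + 1128 = 7499.0 km = 7.4990×10⁶ m.
Kepler's third law: T = 2π√(r³/μ) = 2π√((7.499×10⁶)³ / 3.986×10¹⁴).
r³/μ = 1.058×10⁶ s², so T = 2π × 1.029×10³ = 6.463×10³ s.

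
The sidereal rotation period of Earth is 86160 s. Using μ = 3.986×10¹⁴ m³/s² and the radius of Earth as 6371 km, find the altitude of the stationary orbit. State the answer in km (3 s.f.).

h_sync ≈ 35800 km

A synchronous orbit has period T, so by Kepler's third law a = (μT²/4π²)^(1/3).
μT²/4π² = 3.986×10¹⁴ × (8.616×10⁴)² / 39.48 = 7.495×10²² m³.
a = 4.216×10⁷ m = 42163 km.
Altitude h = a − R = 42163 − 6371 = 35792 km.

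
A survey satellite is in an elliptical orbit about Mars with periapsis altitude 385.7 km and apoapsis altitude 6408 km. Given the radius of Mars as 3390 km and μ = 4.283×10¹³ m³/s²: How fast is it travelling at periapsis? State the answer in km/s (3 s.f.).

v ≈ 4.05 km/s

r_p = 3390 + 385.7 = 3775.7 km = 3.7757×10⁶ m.
r_a = 3390 + 6408 = 9798.0 km = 9.7980×10⁶ m.
Semi-major axis a = (r_p + r_a)/2 = 6786.9 km = 6.787×10⁶ m.
Vis-viva: v² = μ(2/r − 1/a) = 4.283×10¹³ × (5.297×10⁻⁷ − 1.473×10⁻⁷) = 1.638×10⁷ m²/s².
v = 4047 m/s = 4.047 km/s.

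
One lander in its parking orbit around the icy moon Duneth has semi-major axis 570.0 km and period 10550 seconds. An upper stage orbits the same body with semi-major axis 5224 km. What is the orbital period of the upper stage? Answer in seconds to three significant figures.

T₂ ≈ 2.93×10⁵ seconds

Kepler's third law: T² ∝ a³, so T₂ = T₁ (a₂/a₁)^(3/2).
a₂/a₁ = 9.165, (a₂/a₁)^(3/2) = 27.75.
T₂ = 10550 × 27.75 = 2.927×10⁵ seconds.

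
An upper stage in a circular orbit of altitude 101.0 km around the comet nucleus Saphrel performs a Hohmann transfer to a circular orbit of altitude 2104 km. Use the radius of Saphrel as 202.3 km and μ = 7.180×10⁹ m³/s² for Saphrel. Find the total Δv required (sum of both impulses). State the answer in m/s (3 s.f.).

Δv_total ≈ 79.6 m/s

r₁ = 202.3 + 101.0 = 303.30 km = 3.0330×10⁵ m.
r₂ = 202.3 + 2104 = 2306.3 km = 2.3063×10⁶ m.
Transfer ellipse a_t = (r₁ + r₂)/2 = 1.305×10⁶ m.
At r₁: circular v_c1 = √(μ/r₁) = 153.9 m/s; transfer-periapsis v_p = √[μ(2/r₁ − 1/a_t)] = 204.6 m/s.
Δv₁ = v_p − v_c1 = 50.70 m/s.
At r₂: circular v_c2 = √(μ/r₂) = 55.80 m/s; transfer-apoapsis v_a = √[μ(2/r₂ − 1/a_t)] = 26.90 m/s.
Δv₂ = v_c2 − v_a = 28.90 m/s.
Total Δv = Δv₁ + Δv₂ = 79.59 m/s.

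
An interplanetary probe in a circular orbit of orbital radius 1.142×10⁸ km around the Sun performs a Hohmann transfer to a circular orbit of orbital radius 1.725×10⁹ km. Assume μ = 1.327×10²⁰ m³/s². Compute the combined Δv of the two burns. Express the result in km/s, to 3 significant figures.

r₁ = 1.142×10⁸ km = 1.142×10¹¹ m.
r₂ = 1.725×10⁹ km = 1.725×10¹² m.
Transfer ellipse a_t = (r₁ + r₂)/2 = 9.196×10¹¹ m.
At r₁: circular v_c1 = √(μ/r₁) = 34090 m/s; transfer-perihelion v_p = √[μ(2/r₁ − 1/a_t)] = 46690 m/s.
Δv₁ = v_p − v_c1 = 12600 m/s.
At r₂: circular v_c2 = √(μ/r₂) = 8771 m/s; transfer-aphelion v_a = √[μ(2/r₂ − 1/a_t)] = 3091 m/s.
Δv₂ = v_c2 − v_a = 5680 m/s.
Total Δv = Δv₁ + Δv₂ = 18280 m/s = 18.28 km/s.

Δv_total ≈ 18.3 km/s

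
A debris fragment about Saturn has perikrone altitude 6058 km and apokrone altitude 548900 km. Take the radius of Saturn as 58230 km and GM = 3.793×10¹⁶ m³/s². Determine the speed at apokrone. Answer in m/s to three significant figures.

r_p = 58230 + 6058 = 64288 km = 6.4288×10⁷ m.
r_a = 58230 + 548900 = 607130 km = 6.0713×10⁸ m.
Semi-major axis a = (r_p + r_a)/2 = 3.3571×10⁵ km = 3.357×10⁸ m.
Vis-viva: v² = μ(2/r − 1/a) = 3.793×10¹⁶ × (3.294×10⁻⁹ − 2.979×10⁻⁹) = 1.196×10⁷ m²/s².
v = 3459 m/s.

v ≈ 3460 m/s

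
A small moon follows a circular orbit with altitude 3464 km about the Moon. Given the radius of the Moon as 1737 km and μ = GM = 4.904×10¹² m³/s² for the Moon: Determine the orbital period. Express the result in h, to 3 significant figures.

T ≈ 9.35 h

r = 1737 + 3464 = 5201.0 km = 5.2010×10⁶ m.
Kepler's third law: T = 2π√(r³/μ) = 2π√((5.201×10⁶)³ / 4.904×10¹²).
r³/μ = 2.869×10⁷ s², so T = 2π × 5.356×10³ = 3.365×10⁴ s.
Converting: 3.365×10⁴ s ÷ 3600 = 9.348 h.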